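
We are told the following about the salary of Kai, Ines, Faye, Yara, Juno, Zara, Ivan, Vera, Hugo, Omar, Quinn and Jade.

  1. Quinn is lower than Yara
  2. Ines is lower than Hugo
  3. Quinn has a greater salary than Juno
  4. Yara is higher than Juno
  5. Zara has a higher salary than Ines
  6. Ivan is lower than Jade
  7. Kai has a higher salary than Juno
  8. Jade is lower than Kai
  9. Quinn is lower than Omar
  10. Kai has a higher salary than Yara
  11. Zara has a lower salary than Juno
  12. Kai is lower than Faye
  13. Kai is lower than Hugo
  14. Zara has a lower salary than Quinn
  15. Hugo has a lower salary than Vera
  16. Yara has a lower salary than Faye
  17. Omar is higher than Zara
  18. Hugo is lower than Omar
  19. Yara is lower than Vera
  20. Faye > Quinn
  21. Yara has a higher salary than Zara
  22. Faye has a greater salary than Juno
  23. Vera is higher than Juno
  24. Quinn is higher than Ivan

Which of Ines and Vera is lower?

Ines < Zara and Zara < Quinn give Ines < Quinn.
With Quinn < Yara: Ines < Zara < Quinn < Yara.
Then Yara < Kai extends the chain to Kai.
With Kai < Hugo: Ines < Zara < Quinn < Yara < Kai < Hugo.
Then Hugo < Vera extends the chain to Vera.
So Ines < Vera; Ines is the lower of the two.

Ines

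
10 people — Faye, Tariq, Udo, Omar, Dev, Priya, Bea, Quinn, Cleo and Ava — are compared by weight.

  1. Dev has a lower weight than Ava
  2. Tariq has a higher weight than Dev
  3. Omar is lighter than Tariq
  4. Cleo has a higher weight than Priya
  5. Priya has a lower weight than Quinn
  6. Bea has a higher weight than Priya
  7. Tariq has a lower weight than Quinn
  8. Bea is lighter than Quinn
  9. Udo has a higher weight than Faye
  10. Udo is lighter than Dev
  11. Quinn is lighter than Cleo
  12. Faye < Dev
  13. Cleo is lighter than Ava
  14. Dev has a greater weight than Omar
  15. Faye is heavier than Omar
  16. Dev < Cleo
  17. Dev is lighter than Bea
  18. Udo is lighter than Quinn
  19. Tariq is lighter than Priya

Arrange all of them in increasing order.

Each adjacent pair is fixed by a given relation: Omar < Faye; Faye < Udo; Udo < Dev; Dev < Tariq; Tariq < Priya; Priya < Bea; Bea < Quinn; Quinn < Cleo; Cleo < Ava. Chaining them end to end gives the full order.

Omar < Faye < Udo < Dev < Tariq < Priya < Bea < Quinn < Cleo < Ava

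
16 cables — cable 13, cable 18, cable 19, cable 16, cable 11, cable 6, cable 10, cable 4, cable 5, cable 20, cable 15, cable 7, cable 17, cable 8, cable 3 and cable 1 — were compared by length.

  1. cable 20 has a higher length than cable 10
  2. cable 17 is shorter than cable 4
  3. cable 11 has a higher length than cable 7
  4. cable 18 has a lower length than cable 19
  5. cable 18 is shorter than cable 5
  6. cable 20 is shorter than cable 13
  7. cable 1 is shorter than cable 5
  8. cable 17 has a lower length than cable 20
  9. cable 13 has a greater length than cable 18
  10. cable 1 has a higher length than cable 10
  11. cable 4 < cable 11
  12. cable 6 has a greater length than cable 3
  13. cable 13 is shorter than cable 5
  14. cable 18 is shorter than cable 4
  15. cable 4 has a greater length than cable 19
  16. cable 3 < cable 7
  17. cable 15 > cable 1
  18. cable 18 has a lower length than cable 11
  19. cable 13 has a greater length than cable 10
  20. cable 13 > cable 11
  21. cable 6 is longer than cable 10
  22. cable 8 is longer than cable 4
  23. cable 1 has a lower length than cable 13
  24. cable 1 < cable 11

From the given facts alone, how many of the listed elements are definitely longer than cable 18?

6

From cable 18 the given relations immediately reach cable 19, cable 4, cable 11, cable 13, cable 5.
From those, cable 8 — 6 in total.
Nothing else is reachable above cable 18; 6 in all.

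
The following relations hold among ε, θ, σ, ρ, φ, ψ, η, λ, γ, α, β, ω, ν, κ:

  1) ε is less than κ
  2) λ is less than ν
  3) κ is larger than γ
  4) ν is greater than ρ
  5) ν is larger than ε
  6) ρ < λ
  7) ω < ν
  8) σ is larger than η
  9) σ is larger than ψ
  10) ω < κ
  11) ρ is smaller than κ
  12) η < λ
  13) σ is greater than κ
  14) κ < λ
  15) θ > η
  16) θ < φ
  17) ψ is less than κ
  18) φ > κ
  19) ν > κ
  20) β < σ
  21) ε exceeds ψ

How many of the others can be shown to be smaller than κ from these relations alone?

5

Directly below κ: ψ, ε, γ, ω, ρ.
Nothing else is reachable below κ; 5 in all.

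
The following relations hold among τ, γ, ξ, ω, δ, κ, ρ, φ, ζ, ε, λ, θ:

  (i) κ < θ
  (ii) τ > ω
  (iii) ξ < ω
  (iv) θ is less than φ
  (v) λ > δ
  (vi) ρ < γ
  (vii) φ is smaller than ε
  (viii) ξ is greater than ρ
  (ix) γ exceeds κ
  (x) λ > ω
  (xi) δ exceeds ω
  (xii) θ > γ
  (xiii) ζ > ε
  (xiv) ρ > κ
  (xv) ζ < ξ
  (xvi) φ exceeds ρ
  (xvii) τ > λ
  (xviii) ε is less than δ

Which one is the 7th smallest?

Chaining the given pairs: κ < ρ < γ < θ < φ < ε < ζ < ξ < ω < δ < λ < τ.
Counting 7 from the smallest end gives ζ.

ζ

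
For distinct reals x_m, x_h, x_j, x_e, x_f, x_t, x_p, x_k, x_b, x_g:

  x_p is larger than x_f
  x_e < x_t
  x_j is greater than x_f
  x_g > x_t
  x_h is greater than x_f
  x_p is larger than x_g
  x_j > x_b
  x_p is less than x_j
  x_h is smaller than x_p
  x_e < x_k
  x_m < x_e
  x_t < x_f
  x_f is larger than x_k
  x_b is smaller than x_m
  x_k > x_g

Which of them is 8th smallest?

Chaining the given pairs: x_b < x_m < x_e < x_t < x_g < x_k < x_f < x_h < x_p < x_j.
The 8th smallest is x_h.

x_h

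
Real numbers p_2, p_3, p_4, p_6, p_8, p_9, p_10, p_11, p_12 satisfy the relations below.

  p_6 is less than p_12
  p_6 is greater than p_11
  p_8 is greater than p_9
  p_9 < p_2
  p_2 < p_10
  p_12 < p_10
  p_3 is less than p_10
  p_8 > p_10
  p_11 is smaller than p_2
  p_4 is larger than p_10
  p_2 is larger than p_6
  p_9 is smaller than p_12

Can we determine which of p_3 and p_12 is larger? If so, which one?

undetermined

Following every chain through p_3: above p_3 we get p_10, p_4, p_8.
p_12 is not reached, and no chain runs the other way from p_12 to p_3.
So the given relations leave the order of p_3 and p_12 undetermined.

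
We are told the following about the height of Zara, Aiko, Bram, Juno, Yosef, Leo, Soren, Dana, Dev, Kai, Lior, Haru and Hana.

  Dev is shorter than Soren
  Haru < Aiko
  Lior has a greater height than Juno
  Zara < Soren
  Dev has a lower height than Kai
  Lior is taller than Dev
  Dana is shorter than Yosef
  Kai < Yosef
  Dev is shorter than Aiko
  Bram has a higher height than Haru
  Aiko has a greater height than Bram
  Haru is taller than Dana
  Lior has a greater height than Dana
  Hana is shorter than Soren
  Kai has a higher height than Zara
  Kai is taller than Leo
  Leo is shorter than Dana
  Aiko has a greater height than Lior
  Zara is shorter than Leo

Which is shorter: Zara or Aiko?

Zara < Leo and Leo < Dana give Zara < Dana.
With Dana < Haru: Zara < Leo < Dana < Haru.
Then Haru < Bram extends the chain to Bram.
Then Bram < Aiko extends the chain to Aiko.
So Zara < Aiko; Zara is the shorter of the two.

Zara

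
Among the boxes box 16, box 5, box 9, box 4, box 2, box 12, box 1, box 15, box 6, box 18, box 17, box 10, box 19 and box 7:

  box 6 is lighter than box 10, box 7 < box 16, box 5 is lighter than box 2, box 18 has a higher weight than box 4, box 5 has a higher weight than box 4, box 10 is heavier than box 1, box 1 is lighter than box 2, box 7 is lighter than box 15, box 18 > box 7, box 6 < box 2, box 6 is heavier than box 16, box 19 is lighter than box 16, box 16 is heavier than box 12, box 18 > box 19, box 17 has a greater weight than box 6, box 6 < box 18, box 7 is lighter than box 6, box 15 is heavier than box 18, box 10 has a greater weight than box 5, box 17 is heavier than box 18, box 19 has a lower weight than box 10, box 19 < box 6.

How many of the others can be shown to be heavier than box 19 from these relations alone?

7

Directly above box 19: box 16, box 6, box 10, box 18.
One step further: box 2, box 15, box 17 (7 so far).
No other element is forced above box 19 by the given relations, so the count is 7.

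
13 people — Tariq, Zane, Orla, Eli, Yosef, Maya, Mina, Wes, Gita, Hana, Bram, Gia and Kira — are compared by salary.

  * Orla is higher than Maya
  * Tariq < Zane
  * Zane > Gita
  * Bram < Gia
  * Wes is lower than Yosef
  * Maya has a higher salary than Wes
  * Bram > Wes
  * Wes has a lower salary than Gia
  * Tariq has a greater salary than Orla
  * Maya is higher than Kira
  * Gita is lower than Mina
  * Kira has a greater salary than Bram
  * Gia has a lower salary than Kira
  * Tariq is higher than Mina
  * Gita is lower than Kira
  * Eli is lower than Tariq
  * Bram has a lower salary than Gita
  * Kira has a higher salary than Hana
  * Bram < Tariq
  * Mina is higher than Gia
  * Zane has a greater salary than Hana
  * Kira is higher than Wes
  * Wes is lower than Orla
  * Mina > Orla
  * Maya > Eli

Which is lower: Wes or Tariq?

Wes < Bram < Kira < Maya < Orla < Mina < Tariq, by transitivity through Bram, Kira, Maya, Orla, Mina.
So Wes < Tariq; Wes is the lower of the two.

Wes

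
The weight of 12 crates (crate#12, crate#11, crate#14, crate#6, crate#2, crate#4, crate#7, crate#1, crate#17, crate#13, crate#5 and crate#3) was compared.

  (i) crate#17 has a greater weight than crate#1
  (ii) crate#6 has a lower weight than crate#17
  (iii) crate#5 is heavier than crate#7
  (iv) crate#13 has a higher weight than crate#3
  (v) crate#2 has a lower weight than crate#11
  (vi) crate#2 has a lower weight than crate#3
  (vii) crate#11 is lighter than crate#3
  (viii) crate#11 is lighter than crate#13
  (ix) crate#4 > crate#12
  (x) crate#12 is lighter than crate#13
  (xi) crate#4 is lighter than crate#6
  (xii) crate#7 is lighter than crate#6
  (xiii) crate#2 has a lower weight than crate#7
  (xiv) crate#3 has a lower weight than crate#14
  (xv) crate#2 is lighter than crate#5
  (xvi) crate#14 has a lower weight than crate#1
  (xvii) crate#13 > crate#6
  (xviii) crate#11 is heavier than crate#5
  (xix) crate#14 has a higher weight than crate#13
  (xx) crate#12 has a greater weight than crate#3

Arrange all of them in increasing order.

crate#2 < crate#7 < crate#5 < crate#11 < crate#3 < crate#12 < crate#4 < crate#6 < crate#13 < crate#14 < crate#1 < crate#17

The consecutive links are each given: crate#2 < crate#7; crate#7 < crate#5; crate#5 < crate#11; crate#11 < crate#3; crate#3 < crate#12; crate#12 < crate#4; crate#4 < crate#6; crate#6 < crate#13; crate#13 < crate#14; crate#14 < crate#1; crate#1 < crate#17.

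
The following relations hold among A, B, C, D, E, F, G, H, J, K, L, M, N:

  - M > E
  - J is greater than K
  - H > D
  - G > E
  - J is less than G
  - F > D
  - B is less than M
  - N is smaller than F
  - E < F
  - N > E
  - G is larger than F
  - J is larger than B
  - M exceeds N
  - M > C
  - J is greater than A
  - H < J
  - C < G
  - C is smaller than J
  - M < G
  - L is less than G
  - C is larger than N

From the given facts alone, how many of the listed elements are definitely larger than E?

The elements the relations force above E are N, C, M, J, F, G — no chain reaches any other.
That is 6.

6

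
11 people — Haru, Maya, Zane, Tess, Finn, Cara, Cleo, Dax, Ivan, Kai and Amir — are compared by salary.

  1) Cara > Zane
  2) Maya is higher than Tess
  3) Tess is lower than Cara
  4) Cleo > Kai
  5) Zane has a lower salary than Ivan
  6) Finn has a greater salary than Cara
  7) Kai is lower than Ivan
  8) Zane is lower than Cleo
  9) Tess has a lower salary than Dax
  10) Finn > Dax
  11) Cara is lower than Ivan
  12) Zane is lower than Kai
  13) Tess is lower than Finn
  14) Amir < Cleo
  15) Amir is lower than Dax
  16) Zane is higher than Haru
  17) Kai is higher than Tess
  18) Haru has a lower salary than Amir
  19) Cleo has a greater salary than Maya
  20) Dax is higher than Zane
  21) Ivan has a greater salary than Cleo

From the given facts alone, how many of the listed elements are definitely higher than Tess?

7

From Tess the given relations immediately reach Maya, Kai, Dax, Cara, Finn.
From those, Cleo, Ivan — 7 in total.
No other element is forced above Tess by the given relations, so the count is 7.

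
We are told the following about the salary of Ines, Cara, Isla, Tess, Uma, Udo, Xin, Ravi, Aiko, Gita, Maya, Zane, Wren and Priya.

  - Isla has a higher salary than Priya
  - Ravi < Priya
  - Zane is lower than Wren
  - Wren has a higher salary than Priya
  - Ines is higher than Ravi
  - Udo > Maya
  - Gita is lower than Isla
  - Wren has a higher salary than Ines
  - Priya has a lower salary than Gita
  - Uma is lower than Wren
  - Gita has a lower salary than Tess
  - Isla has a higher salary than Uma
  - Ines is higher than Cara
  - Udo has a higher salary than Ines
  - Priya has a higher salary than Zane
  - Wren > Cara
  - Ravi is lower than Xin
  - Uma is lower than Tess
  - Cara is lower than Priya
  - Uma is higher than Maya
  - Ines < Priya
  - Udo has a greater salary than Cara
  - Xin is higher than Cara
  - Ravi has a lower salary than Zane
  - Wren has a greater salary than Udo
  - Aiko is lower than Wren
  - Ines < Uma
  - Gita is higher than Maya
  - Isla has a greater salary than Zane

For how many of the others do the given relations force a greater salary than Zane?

From Zane the given relations immediately reach Priya, Isla, Wren.
From those, Gita — 4 in total.
From those, Tess — 5 in total.
Nothing else is reachable above Zane; 5 in all.

5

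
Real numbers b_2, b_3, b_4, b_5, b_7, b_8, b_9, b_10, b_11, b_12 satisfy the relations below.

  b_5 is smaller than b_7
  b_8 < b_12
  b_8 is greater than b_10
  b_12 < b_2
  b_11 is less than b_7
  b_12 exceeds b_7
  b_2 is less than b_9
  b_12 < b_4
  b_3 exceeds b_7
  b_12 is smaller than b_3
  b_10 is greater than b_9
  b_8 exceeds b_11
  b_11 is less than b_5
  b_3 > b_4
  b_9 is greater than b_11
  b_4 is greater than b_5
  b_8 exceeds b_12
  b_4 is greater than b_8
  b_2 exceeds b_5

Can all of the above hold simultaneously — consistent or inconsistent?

inconsistent

Chaining the given relations yields b_12 < b_2 < b_9 < b_10 < b_8, so b_12 < b_8. But one relation states b_8 < b_12. These cannot both hold.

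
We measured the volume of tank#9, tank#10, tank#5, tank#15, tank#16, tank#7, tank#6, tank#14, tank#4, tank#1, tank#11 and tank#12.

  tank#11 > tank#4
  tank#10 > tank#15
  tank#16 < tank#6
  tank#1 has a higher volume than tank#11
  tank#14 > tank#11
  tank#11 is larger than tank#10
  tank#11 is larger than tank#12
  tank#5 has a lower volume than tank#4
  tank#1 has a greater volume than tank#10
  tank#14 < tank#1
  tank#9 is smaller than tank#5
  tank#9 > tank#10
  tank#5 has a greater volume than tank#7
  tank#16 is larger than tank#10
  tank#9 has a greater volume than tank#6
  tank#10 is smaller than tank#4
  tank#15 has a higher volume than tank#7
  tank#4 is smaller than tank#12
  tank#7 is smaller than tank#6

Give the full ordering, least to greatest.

tank#7 < tank#15 < tank#10 < tank#16 < tank#6 < tank#9 < tank#5 < tank#4 < tank#12 < tank#11 < tank#14 < tank#1

Nothing is placed below tank#7, so it is least; from there tank#7 < tank#15; tank#15 < tank#10; tank#10 < tank#16; tank#16 < tank#6; tank#6 < tank#9; tank#9 < tank#5; tank#5 < tank#4; tank#4 < tank#12; tank#12 < tank#11; tank#11 < tank#14; tank#14 < tank#1, each given directly.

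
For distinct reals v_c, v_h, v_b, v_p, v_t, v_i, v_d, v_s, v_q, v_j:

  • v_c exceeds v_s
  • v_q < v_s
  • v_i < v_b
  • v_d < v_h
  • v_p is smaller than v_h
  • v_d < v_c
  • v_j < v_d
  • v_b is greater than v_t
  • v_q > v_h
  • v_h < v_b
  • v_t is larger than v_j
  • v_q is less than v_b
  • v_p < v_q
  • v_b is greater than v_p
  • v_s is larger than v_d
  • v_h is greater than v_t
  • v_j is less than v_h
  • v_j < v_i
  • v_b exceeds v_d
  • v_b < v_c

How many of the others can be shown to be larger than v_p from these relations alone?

The elements the relations force above v_p are v_h, v_q, v_b, v_s, v_c — no chain reaches any other.
That is 5.

5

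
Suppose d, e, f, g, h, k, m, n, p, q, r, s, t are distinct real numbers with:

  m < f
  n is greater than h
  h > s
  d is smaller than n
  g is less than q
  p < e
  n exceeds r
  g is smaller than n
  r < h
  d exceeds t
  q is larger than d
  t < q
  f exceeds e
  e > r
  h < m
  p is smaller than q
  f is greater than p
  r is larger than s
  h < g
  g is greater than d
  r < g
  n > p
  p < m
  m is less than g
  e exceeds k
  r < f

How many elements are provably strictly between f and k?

1

The relations place k below f. An element lies strictly between them when it is forced above k and also forced below f.
Above k: {e}. Below f: {s, r, h, p, m, e}.
Intersection: {e} — 1.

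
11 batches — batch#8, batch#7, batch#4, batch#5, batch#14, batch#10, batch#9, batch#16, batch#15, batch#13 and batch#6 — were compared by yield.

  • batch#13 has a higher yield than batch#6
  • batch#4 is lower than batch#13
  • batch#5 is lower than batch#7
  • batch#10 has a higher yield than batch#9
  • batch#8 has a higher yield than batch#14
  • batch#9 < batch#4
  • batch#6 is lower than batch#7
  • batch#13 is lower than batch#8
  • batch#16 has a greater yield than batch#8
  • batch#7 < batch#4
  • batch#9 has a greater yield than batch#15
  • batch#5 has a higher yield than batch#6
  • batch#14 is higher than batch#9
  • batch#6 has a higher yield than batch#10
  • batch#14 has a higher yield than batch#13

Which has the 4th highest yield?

Piecing the relations together gives one ordering: batch#15 < batch#9 < batch#10 < batch#6 < batch#5 < batch#7 < batch#4 < batch#13 < batch#14 < batch#8 < batch#16.
Counting 4 from the largest end gives batch#13.

batch#13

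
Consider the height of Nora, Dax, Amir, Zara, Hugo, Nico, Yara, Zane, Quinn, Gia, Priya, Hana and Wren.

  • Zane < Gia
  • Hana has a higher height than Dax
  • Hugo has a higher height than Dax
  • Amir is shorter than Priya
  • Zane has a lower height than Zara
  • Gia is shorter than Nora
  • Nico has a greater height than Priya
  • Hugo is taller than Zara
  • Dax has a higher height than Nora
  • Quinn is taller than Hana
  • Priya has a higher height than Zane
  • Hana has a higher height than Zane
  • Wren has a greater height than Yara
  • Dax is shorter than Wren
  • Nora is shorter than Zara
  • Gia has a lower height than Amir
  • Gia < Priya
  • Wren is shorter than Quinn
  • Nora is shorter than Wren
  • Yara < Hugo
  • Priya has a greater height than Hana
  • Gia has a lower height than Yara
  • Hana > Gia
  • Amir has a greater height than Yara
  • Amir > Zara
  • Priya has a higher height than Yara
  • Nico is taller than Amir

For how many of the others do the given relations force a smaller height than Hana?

4

The elements the relations force below Hana are Zane, Gia, Nora, Dax — no chain reaches any other.
That is 4.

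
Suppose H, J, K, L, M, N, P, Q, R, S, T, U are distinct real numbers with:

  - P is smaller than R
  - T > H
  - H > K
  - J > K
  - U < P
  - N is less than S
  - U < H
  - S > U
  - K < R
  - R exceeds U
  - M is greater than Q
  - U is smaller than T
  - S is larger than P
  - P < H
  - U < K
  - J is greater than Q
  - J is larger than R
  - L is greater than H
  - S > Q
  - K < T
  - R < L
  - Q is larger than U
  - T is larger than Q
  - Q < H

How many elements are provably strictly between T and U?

The relations place U below T. An element lies strictly between them when it is forced above U and also forced below T.
Above U: {K, P, Q, H, R, S, L, J, M}. Below T: {K, P, Q, H}.
Intersection: {K, P, Q, H} — 4.

4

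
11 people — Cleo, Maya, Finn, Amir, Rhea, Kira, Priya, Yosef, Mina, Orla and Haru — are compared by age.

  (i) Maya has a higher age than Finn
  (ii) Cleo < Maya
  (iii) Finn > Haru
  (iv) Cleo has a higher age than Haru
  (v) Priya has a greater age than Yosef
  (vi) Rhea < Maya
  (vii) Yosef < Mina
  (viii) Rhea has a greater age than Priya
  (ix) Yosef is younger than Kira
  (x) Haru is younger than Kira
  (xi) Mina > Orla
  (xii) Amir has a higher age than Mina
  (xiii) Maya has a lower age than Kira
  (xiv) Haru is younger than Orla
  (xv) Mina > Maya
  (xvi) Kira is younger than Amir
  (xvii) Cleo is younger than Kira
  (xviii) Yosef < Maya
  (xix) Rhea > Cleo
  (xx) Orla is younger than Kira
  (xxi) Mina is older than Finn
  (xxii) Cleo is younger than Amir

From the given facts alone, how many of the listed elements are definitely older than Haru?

8

Directly above Haru: Orla, Finn, Cleo, Kira.
One step further: Rhea, Maya, Mina, Amir (8 so far).
Nothing else is reachable above Haru; 8 in all.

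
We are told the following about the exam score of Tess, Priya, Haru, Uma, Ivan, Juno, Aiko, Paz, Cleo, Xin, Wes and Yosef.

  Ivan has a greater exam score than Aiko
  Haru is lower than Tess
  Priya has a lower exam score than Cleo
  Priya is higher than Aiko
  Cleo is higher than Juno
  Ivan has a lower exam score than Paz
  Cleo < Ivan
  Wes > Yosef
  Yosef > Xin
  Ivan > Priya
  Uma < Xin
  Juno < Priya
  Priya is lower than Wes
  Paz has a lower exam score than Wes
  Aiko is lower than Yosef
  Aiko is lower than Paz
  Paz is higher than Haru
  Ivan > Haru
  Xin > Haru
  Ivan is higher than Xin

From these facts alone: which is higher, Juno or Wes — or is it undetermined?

Link the given pairs in sequence: Juno < Priya; Priya < Cleo; Cleo < Ivan; Ivan < Paz; Paz < Wes.
Together: Juno < Priya < Cleo < Ivan < Paz < Wes.
So Wes is higher.

Wes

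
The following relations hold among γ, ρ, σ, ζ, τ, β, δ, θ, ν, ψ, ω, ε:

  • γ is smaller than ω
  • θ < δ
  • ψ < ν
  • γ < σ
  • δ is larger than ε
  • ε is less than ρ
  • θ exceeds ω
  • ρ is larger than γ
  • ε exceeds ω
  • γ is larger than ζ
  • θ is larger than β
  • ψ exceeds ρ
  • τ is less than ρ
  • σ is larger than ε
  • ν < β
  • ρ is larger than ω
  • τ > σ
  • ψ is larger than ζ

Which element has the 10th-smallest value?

β

The consecutive relations fix a unique order: ζ < γ < ω < ε < σ < τ < ρ < ψ < ν < β < θ < δ.
Counting 10 from the smallest end gives β.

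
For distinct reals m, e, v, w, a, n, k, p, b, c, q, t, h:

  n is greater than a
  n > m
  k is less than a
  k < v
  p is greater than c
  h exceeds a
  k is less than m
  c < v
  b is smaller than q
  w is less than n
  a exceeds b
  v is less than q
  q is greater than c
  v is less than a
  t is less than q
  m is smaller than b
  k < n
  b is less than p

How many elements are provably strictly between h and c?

Chaining upward from c reaches: v, a, q, n, p.
Chaining downward from h reaches: k, m, v, b, a.
Strictly between c and h are those in both lists: v, a — 2 elements.

2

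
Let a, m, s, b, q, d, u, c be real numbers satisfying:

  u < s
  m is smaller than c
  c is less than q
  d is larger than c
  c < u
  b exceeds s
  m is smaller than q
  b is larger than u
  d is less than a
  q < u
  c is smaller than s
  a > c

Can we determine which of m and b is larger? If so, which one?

b

Link the given pairs in sequence: m < c; c < q; q < u; u < s; s < b.
Chaining these gives m < c < q < u < s < b.
So b is larger.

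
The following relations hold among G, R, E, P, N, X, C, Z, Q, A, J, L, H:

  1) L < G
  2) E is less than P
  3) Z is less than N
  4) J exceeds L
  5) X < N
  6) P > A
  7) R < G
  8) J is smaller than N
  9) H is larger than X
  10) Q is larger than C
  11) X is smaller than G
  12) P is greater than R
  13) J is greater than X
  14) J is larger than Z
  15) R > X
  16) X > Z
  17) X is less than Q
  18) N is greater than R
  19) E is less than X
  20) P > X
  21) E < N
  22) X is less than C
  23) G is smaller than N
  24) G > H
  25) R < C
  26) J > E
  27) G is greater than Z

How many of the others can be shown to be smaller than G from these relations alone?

The elements the relations force below G are L, Z, E, X, R, H — no chain reaches any other.
That is 6.

6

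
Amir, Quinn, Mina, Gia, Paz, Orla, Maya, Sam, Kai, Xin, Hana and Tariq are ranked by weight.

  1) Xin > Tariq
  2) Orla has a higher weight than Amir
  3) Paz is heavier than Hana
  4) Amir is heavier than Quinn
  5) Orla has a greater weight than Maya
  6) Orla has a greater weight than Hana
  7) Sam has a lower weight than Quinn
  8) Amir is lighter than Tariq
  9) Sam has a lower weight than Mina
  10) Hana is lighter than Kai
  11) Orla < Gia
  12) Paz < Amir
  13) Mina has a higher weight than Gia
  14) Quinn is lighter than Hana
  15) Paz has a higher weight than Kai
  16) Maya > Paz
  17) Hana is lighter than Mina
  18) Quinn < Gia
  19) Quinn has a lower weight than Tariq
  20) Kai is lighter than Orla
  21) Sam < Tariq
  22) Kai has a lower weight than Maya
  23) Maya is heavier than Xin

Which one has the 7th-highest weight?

Amir

The consecutive relations fix a unique order: Sam < Quinn < Hana < Kai < Paz < Amir < Tariq < Xin < Maya < Orla < Gia < Mina.
Counting 7 from the largest end gives Amir.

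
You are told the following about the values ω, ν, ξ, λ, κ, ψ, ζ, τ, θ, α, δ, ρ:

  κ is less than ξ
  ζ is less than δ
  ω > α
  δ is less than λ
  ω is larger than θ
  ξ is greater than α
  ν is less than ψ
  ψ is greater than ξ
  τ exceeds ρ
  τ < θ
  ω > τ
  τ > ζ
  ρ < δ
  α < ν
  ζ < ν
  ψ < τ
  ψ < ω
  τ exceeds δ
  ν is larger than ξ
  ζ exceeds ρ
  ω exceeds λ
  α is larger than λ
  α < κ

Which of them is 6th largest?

ξ

Chaining the given pairs: ρ < ζ < δ < λ < α < κ < ξ < ν < ψ < τ < θ < ω.
Counting 6 from the largest end gives ξ.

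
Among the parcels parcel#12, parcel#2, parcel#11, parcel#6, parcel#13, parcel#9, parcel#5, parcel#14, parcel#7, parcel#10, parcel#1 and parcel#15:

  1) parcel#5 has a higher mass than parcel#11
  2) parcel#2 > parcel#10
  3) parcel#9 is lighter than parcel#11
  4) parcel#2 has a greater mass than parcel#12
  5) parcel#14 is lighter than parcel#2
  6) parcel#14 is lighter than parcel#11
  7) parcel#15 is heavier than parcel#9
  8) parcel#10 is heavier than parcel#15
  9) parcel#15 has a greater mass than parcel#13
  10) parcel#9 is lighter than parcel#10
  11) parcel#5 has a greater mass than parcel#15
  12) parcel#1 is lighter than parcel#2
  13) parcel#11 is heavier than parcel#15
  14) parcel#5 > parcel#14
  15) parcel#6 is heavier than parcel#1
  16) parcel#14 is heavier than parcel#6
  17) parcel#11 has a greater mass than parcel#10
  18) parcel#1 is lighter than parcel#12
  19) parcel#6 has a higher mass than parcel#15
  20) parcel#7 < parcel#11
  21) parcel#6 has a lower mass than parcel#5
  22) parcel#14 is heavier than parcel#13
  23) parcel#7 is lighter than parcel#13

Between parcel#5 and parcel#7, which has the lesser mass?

parcel#7 < parcel#13 < parcel#15 < parcel#6 < parcel#14 < parcel#11 < parcel#5, by transitivity through parcel#13, parcel#15, parcel#6, parcel#14, parcel#11.
So parcel#7 < parcel#5; parcel#7 is the lighter of the two.

parcel#7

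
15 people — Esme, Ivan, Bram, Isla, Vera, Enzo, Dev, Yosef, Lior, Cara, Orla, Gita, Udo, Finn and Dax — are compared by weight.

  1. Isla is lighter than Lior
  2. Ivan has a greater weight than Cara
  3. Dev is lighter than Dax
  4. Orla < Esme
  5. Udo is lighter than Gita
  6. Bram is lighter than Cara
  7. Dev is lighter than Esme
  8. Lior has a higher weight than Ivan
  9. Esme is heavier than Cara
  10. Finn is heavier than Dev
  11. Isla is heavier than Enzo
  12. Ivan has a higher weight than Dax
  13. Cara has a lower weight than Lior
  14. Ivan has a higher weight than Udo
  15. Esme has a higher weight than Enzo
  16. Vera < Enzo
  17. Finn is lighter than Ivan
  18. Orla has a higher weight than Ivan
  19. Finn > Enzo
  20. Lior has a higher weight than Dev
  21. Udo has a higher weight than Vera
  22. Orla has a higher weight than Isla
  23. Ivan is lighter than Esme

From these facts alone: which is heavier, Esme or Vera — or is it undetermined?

Esme

Vera < Enzo and Enzo < Finn give Vera < Finn.
Then Finn < Ivan extends the chain to Ivan.
With Ivan < Esme: Vera < Enzo < Finn < Ivan < Esme.
So Esme is heavier.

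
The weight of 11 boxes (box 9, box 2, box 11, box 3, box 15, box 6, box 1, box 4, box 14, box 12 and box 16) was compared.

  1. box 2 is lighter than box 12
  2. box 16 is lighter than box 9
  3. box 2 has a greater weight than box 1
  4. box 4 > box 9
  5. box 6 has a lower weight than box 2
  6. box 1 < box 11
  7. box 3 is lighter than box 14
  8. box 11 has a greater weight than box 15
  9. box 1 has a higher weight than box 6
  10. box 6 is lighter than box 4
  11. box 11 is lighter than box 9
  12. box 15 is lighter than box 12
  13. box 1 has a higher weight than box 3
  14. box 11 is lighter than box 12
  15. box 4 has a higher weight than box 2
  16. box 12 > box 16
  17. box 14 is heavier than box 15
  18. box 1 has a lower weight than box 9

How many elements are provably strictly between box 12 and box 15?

Chaining upward from box 15 reaches: box 11, box 9, box 14, box 4.
Chaining downward from box 12 reaches: box 6, box 3, box 1, box 11, box 16, box 2.
Strictly between box 15 and box 12 are those in both lists: box 11 — 1 element.

1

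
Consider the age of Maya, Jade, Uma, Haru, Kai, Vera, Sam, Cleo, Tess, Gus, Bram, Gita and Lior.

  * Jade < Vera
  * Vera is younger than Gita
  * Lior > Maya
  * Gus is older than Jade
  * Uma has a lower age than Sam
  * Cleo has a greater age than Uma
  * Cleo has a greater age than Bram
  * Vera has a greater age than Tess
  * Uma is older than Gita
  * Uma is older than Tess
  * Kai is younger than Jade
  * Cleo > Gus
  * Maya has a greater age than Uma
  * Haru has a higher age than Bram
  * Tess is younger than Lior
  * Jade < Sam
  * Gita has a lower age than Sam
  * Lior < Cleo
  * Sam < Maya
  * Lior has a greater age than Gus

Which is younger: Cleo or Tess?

Tess < Vera < Gita < Uma < Sam < Maya < Lior < Cleo, by transitivity through Vera, Gita, Uma, Sam, Maya, Lior.
So Tess < Cleo; Tess is the younger of the two.

Tess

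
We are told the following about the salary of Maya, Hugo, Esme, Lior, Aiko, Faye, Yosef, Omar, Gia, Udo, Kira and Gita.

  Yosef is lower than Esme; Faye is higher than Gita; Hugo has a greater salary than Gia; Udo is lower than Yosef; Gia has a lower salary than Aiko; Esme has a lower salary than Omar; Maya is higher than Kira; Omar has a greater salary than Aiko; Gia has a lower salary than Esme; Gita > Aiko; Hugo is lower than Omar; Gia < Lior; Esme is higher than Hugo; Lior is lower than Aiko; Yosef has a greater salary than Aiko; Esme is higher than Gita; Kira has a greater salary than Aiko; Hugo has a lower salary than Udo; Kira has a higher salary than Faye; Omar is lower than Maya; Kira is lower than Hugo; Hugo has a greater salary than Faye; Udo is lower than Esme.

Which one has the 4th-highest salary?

Piecing the relations together gives one ordering: Gia < Lior < Aiko < Gita < Faye < Kira < Hugo < Udo < Yosef < Esme < Omar < Maya.
The 4th largest is Yosef.

Yosef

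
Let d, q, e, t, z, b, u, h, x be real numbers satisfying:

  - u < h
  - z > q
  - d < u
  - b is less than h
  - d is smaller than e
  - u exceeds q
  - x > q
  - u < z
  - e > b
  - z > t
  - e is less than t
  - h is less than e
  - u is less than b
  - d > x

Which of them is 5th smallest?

Piecing the relations together gives one ordering: q < x < d < u < b < h < e < t < z.
Counting 5 from the smallest end gives b.

b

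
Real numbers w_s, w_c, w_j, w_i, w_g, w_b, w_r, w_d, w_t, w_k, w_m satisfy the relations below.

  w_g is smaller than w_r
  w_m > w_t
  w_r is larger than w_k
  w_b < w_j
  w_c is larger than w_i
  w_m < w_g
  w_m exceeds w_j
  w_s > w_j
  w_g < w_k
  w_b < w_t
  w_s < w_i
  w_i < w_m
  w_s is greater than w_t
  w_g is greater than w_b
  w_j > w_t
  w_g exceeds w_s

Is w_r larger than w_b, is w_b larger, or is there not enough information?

w_r

Chaining the given relations: w_b < w_t < w_j < w_s < w_g < w_k < w_r.
So w_r is larger.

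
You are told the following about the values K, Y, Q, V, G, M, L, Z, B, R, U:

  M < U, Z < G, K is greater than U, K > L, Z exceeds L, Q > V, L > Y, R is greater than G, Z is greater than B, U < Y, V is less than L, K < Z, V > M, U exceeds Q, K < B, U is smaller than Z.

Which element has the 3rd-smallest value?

Q

Piecing the relations together gives one ordering: M < V < Q < U < Y < L < K < B < Z < G < R.
The 3rd smallest is Q.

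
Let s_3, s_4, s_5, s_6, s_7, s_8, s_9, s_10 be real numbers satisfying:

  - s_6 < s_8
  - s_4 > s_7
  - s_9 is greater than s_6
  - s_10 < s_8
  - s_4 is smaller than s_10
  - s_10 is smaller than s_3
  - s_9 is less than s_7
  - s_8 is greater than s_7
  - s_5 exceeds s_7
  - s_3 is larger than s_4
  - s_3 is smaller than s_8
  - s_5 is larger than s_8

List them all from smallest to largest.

The consecutive links are each given: s_6 < s_9; s_9 < s_7; s_7 < s_4; s_4 < s_10; s_10 < s_3; s_3 < s_8; s_8 < s_5.

s_6 < s_9 < s_7 < s_4 < s_10 < s_3 < s_8 < s_5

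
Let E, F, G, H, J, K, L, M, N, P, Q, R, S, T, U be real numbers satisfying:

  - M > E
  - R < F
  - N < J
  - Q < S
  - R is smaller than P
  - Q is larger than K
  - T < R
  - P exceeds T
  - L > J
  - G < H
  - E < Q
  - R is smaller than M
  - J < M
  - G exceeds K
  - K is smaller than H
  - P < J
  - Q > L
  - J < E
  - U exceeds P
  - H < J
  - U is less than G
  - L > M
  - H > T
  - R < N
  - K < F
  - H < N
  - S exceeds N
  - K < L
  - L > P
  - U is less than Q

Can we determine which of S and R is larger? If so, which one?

S

R < P < U < G < H < N < J < E < M < L < Q < S, by transitivity through P, U, G, H, N, J, E, M, L, Q.
So S is larger.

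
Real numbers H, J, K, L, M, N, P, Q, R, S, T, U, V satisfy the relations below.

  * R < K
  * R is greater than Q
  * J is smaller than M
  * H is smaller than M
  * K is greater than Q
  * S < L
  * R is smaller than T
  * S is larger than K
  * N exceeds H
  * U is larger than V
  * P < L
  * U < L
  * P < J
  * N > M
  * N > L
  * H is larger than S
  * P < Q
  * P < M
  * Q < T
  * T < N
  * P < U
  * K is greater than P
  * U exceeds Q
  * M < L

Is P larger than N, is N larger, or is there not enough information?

Link the given pairs in sequence: P < Q; Q < R; R < K; K < S; S < H; H < M; M < L; L < N.
Together: P < Q < R < K < S < H < M < L < N.
So N is larger.

N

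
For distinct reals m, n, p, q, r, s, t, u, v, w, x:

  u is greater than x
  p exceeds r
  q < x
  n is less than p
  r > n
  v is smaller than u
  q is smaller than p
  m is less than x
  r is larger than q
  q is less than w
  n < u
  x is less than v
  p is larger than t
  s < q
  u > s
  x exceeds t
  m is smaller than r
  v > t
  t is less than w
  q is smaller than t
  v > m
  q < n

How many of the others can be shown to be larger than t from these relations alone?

The elements the relations force above t are x, v, u, p, w — no chain reaches any other.
That is 5.

5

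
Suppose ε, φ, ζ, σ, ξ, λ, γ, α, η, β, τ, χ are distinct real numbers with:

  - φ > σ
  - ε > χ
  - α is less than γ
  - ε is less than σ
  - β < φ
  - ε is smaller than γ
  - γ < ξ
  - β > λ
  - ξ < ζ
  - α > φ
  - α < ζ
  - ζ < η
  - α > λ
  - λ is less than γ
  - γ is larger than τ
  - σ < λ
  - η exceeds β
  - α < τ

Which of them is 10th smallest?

ξ

Piecing the relations together gives one ordering: χ < ε < σ < λ < β < φ < α < τ < γ < ξ < ζ < η.
The 10th smallest is ξ.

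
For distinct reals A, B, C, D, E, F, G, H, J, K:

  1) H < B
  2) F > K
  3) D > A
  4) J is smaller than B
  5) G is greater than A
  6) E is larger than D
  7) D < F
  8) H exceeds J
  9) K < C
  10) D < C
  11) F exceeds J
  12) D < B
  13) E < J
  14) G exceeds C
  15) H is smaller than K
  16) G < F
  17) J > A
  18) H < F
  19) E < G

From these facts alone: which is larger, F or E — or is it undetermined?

E < J and J < H give E < H.
Then H < K extends the chain to K.
With K < C: E < J < H < K < C.
With C < G: E < J < H < K < C < G.
With G < F: E < J < H < K < C < G < F.
So F is larger.

F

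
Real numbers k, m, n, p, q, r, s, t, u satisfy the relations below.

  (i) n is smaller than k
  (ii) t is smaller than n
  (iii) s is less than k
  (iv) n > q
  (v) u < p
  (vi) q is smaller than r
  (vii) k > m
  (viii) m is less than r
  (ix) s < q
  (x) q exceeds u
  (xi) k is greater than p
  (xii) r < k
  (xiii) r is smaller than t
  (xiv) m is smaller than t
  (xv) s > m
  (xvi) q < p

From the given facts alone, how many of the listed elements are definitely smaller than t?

From t the given relations immediately reach m, r.
From those, q — 3 in total.
From those, u, s — 5 in total.
No other element is forced below t by the given relations, so the count is 5.

5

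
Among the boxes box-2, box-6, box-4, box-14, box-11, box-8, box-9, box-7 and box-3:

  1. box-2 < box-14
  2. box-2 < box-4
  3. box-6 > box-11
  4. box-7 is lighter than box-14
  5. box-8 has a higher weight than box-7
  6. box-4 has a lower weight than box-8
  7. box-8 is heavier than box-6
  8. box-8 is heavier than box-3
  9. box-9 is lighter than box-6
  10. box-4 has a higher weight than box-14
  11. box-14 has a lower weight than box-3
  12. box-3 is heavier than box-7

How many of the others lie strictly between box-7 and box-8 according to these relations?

The relations place box-7 below box-8. An element lies strictly between them when it is forced above box-7 and also forced below box-8.
Above box-7: {box-14, box-3, box-4}. Below box-8: {box-11, box-2, box-14, box-3, box-9, box-6, box-4}.
Intersection: {box-14, box-3, box-4} — 3.

3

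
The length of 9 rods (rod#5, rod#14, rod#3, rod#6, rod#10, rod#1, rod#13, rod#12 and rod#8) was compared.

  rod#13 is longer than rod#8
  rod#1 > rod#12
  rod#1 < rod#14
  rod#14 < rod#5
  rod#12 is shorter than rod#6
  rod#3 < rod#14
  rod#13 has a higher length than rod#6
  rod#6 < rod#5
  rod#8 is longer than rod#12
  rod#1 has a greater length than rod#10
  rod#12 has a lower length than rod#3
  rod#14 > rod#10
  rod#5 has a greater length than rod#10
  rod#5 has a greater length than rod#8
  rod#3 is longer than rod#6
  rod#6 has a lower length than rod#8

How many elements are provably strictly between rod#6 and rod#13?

1

Chaining upward from rod#6 reaches: rod#8, rod#3, rod#14, rod#5.
Chaining downward from rod#13 reaches: rod#12, rod#8.
Strictly between rod#6 and rod#13 are those in both lists: rod#8 — 1 element.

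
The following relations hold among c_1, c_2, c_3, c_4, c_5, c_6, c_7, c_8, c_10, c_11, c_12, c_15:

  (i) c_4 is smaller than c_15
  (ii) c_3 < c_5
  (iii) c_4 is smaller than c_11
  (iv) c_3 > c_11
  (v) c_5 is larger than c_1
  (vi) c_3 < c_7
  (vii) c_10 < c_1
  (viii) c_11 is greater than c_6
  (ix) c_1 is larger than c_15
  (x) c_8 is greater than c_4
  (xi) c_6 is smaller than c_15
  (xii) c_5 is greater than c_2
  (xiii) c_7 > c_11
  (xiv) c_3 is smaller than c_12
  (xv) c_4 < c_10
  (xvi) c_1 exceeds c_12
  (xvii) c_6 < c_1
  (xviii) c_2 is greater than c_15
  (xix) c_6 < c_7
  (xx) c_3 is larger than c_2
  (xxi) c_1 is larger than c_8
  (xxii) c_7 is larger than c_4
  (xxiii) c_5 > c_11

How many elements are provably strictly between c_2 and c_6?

Chaining upward from c_6 reaches: c_15, c_11, c_3, c_12, c_1, c_7, c_5.
Chaining downward from c_2 reaches: c_4, c_15.
Strictly between c_6 and c_2 are those in both lists: c_15 — 1 element.

1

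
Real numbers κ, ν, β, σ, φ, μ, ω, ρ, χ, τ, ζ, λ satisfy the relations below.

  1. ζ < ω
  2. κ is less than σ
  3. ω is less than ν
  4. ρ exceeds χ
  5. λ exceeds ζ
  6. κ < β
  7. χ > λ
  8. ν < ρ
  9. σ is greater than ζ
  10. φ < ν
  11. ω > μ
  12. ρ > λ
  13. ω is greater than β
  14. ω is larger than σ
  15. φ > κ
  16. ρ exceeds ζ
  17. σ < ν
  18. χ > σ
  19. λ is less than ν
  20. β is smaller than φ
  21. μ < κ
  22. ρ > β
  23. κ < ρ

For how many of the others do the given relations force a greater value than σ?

4

Directly above σ: χ, ω, ν.
One step further: ρ (4 so far).
Nothing else is reachable above σ; 4 in all.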